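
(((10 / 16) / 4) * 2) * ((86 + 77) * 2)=815 / 8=101.88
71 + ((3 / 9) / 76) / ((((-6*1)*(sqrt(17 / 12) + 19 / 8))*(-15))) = 2591146 / 36495 -4*sqrt(51) / 2080215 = 71.00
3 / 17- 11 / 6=-169 / 102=-1.66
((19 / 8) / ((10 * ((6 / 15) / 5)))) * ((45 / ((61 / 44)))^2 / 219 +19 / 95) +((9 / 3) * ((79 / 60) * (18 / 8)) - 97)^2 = 13522870834233 / 1738451200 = 7778.69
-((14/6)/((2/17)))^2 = -393.36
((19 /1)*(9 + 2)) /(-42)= -209 /42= -4.98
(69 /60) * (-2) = -23 /10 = -2.30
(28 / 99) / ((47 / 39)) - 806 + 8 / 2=-1243538 / 1551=-801.77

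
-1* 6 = -6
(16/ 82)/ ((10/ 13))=52/ 205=0.25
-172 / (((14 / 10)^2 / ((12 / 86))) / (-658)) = 56400 / 7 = 8057.14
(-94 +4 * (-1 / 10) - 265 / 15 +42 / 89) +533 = 562576 / 1335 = 421.41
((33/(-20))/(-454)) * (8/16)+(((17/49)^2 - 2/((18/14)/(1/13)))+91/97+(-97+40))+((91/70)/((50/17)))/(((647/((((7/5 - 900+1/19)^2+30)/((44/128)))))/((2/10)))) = 95664885293313380651671/361182836633960250000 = 264.87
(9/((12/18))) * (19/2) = 513/4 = 128.25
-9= -9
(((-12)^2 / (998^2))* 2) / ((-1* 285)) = -24 / 23655095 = -0.00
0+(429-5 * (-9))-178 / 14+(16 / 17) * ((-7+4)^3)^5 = -1607022691 / 119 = -13504392.36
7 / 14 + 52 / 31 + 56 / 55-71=-231213 / 3410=-67.80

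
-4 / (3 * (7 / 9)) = -12 / 7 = -1.71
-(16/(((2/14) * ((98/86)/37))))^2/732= -162001984/8967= -18066.46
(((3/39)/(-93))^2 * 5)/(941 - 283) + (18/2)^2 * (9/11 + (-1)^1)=-155809347821/10579647078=-14.73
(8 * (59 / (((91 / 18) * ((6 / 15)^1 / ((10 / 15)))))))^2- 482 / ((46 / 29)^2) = 210456523439 / 8761298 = 24021.16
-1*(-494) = 494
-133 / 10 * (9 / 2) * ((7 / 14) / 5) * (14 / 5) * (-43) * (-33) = -11889801 / 500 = -23779.60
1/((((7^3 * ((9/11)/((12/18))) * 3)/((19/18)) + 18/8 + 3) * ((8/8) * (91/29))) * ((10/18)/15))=218196/30472169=0.01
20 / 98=10 / 49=0.20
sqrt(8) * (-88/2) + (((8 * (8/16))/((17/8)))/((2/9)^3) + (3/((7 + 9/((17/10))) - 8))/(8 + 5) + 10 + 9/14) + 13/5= 208725861/1129310 - 88 * sqrt(2)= 60.38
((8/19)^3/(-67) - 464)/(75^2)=-213233104/2584985625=-0.08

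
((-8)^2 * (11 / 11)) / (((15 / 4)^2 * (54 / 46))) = 23552 / 6075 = 3.88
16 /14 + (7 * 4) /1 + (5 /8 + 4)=33.77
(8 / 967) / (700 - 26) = 4 / 325879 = 0.00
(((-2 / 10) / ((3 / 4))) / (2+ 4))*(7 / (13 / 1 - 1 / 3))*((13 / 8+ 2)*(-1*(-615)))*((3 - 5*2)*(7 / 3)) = 407827 / 456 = 894.36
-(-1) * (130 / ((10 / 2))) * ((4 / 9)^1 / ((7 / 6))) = 208 / 21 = 9.90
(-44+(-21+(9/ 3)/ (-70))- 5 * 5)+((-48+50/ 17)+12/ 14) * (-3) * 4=524049/ 1190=440.38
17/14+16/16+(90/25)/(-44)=821/385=2.13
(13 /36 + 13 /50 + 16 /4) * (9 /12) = 4159 /1200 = 3.47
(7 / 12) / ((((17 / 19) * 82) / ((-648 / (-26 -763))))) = 1197 / 183311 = 0.01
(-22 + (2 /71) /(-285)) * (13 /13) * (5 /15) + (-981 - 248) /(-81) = 4283057 /546345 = 7.84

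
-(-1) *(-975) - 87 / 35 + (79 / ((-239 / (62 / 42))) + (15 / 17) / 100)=-333771575 / 341292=-977.96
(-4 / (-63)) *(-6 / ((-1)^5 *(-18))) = -4 / 189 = -0.02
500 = 500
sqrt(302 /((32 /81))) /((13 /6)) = 12.76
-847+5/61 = -51662/61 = -846.92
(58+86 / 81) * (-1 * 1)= -59.06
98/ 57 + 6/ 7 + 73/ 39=7691/ 1729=4.45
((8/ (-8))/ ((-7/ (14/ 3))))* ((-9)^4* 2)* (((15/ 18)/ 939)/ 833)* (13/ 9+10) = 27810/ 260729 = 0.11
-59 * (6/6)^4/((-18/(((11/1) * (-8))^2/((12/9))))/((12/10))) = 114224/5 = 22844.80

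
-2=-2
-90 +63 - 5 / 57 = -1544 / 57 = -27.09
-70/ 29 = -2.41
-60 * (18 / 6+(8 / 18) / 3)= -1700 / 9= -188.89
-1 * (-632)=632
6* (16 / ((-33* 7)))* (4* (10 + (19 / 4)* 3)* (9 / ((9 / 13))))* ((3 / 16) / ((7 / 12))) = -90792 / 539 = -168.45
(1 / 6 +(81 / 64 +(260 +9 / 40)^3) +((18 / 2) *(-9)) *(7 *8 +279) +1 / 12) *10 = 1126050304929 / 6400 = 175945360.15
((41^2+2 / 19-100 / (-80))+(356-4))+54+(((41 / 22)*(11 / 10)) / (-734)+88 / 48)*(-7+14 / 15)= 26072395457 / 12551400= 2077.25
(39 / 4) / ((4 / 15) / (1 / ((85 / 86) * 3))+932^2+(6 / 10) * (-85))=1677 / 149394692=0.00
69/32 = 2.16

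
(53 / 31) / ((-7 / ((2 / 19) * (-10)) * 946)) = 530 / 1950179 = 0.00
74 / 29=2.55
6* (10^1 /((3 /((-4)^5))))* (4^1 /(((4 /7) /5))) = -716800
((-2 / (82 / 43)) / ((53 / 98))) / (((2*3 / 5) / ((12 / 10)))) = -4214 / 2173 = -1.94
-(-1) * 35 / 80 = 0.44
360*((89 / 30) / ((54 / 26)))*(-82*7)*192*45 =-2550213120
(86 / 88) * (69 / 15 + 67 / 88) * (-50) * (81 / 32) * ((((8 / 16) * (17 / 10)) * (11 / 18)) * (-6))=46559583 / 22528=2066.74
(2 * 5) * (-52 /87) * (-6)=1040 /29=35.86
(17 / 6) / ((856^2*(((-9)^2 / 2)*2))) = 17 / 356109696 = 0.00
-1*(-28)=28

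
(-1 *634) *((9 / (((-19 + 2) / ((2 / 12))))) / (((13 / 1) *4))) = 951 / 884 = 1.08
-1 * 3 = -3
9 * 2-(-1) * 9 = 27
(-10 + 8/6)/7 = -26/21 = -1.24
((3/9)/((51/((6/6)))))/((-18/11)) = -11/2754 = -0.00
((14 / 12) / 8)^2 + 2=4657 / 2304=2.02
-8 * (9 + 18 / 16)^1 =-81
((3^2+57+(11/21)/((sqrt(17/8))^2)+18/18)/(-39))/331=-24007/4608513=-0.01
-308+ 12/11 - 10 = -3486/11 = -316.91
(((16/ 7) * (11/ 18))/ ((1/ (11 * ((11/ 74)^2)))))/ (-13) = -29282/ 1121211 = -0.03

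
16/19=0.84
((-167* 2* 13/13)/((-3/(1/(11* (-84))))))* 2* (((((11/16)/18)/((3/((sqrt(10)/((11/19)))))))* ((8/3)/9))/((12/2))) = -3173* sqrt(10)/12124728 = -0.00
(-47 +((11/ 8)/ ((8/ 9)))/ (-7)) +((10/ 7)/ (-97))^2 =-1393325365/ 29506624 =-47.22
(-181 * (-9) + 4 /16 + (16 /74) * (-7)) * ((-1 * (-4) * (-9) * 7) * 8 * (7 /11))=-849912840 /407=-2088237.94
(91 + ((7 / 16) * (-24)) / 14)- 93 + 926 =3693 / 4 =923.25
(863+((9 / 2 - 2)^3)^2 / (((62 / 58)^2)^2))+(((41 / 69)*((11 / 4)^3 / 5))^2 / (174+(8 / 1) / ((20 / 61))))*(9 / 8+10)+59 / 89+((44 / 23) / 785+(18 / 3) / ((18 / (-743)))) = 258756617899843760222779 / 322110241531562557440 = 803.32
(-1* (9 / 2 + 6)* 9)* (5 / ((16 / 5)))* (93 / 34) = -439425 / 1088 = -403.88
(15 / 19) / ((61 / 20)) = 0.26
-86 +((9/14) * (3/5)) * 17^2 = 1783/70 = 25.47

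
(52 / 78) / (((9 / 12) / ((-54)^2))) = 2592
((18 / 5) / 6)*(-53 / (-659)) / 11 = 159 / 36245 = 0.00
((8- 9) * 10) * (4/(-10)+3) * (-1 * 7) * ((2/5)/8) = 91/10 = 9.10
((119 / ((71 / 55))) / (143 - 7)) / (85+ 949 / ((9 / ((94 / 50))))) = 12375 / 5171072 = 0.00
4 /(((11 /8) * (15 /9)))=96 /55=1.75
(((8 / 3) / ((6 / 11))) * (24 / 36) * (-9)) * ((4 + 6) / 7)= -880 / 21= -41.90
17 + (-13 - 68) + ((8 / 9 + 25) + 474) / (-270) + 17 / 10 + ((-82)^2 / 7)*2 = 15793712 / 8505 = 1856.99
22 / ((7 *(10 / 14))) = 22 / 5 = 4.40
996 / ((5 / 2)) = 1992 / 5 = 398.40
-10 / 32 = -5 / 16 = -0.31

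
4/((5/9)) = 36/5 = 7.20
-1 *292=-292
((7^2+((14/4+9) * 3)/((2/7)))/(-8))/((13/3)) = -2163/416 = -5.20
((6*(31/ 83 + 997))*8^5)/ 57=5425201152/ 1577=3440203.65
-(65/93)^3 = -274625/804357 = -0.34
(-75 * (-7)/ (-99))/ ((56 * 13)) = -25/ 3432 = -0.01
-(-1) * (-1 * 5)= -5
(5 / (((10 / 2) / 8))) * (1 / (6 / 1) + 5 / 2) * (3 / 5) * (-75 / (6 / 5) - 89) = -9696 / 5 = -1939.20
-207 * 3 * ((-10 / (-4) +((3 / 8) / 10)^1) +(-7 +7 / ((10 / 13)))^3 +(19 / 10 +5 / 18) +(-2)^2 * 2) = -27294537 / 2000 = -13647.27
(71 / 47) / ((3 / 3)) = 71 / 47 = 1.51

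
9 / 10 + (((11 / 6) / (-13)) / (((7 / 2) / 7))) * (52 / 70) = 29 / 42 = 0.69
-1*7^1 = -7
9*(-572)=-5148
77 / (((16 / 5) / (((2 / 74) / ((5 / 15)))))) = 1.95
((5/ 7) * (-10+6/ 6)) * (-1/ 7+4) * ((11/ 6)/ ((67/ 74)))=-164835/ 3283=-50.21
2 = 2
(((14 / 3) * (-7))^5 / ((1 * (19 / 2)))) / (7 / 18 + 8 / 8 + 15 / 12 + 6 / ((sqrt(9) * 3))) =-10330523392 / 8721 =-1184557.21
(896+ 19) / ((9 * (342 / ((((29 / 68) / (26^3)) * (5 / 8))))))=44225 / 9809938944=0.00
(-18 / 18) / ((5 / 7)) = -7 / 5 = -1.40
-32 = -32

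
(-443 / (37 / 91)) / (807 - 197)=-1.79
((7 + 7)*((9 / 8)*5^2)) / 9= 175 / 4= 43.75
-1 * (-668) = 668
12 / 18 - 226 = -676 / 3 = -225.33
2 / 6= 1 / 3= 0.33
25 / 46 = 0.54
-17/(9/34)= -64.22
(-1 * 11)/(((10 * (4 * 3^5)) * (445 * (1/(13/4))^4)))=-314171/1107302400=-0.00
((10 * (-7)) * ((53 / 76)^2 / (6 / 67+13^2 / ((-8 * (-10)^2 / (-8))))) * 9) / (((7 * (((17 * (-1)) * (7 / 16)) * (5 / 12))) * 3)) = 1355061600 / 512200157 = 2.65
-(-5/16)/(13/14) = 35/104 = 0.34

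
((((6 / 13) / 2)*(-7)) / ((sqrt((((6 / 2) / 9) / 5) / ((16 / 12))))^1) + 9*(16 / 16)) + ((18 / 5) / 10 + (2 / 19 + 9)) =8771 / 475-42*sqrt(5) / 13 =11.24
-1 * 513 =-513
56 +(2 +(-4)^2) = 74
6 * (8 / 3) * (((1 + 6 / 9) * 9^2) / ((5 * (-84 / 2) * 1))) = -10.29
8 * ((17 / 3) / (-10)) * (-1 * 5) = 68 / 3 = 22.67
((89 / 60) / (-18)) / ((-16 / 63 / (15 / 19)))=623 / 2432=0.26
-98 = -98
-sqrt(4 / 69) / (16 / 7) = -7 * sqrt(69) / 552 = -0.11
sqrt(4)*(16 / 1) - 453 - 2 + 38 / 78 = -16478 / 39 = -422.51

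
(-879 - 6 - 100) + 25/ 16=-15735/ 16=-983.44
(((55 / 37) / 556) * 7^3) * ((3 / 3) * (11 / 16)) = 207515 / 329152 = 0.63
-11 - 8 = -19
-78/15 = -26/5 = -5.20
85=85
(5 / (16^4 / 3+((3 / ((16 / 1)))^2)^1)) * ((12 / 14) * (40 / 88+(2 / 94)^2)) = 0.00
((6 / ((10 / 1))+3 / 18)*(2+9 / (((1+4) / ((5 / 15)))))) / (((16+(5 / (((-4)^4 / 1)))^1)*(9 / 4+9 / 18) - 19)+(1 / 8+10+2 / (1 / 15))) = 153088 / 5005725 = 0.03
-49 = -49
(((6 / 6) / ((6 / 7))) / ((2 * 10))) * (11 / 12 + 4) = 413 / 1440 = 0.29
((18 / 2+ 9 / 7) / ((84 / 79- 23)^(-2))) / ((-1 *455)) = -216236808 / 19877585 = -10.88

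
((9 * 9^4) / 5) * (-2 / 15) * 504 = -19840464 / 25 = -793618.56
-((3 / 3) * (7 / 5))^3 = -343 / 125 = -2.74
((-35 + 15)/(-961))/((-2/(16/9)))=-160/8649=-0.02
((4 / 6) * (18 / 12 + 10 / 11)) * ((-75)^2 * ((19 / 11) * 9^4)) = 12387988125 / 121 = 102380067.15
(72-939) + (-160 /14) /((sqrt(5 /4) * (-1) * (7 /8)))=-867 + 256 * sqrt(5) /49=-855.32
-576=-576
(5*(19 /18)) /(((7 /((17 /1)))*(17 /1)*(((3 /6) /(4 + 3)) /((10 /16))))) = 475 /72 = 6.60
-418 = -418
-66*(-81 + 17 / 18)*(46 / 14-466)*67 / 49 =-3439873063 / 1029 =-3342928.15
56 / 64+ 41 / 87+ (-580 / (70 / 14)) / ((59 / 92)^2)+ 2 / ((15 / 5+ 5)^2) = -2720048381 / 9691104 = -280.67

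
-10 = -10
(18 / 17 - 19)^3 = -28372625 / 4913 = -5775.01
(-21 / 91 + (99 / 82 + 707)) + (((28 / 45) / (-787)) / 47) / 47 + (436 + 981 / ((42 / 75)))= 845222627459947 / 291882603285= 2895.76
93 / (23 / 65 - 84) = -6045 / 5437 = -1.11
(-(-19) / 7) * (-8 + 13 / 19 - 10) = -47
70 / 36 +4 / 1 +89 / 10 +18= 1478 / 45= 32.84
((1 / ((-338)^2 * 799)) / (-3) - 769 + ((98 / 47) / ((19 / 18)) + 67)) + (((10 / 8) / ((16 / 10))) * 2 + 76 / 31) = -449047751983795 / 645173797008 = -696.01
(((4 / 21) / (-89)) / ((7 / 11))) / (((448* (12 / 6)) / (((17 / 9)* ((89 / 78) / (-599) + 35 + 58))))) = -812525659 / 1232308074816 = -0.00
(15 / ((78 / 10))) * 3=75 / 13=5.77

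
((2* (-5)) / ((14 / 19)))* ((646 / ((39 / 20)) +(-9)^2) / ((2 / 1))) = -218215 / 78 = -2797.63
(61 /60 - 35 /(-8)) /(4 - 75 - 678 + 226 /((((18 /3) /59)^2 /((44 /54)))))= 52407 /165795040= 0.00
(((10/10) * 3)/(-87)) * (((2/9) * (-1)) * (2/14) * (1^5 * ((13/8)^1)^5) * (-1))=-371293/29933568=-0.01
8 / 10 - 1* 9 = -41 / 5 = -8.20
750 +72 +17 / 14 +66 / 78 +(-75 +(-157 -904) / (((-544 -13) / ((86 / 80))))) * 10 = 19167299 / 202748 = 94.54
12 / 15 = 4 / 5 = 0.80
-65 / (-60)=13 / 12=1.08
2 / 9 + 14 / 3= 44 / 9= 4.89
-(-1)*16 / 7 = 16 / 7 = 2.29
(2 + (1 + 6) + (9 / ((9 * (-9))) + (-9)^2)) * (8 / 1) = 6472 / 9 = 719.11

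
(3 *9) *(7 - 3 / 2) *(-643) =-190971 / 2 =-95485.50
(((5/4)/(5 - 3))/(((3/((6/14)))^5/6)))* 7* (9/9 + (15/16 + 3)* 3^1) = 3075/153664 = 0.02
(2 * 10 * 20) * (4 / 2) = 800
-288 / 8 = -36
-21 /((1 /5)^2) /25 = -21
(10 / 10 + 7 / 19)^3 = 2.56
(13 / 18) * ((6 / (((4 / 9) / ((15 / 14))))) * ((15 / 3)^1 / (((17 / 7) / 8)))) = 2925 / 17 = 172.06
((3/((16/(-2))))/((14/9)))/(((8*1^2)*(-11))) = 27/9856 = 0.00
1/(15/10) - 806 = -2416/3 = -805.33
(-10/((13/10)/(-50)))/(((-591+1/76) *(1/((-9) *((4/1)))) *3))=912000/116779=7.81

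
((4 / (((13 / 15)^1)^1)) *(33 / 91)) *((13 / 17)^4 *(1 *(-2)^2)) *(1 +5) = 8030880 / 584647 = 13.74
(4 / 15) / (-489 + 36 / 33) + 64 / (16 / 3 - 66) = -7732484 / 7325955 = -1.06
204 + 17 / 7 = 1445 / 7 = 206.43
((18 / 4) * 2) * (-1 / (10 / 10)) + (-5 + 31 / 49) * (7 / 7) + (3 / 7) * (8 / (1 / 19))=2537 / 49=51.78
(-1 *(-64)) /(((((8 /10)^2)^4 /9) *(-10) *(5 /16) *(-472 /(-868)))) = -30515625 /15104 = -2020.37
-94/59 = -1.59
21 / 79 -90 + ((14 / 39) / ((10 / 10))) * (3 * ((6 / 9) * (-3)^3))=-112065 / 1027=-109.12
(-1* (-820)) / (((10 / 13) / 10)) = 10660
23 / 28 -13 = -341 / 28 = -12.18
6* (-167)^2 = 167334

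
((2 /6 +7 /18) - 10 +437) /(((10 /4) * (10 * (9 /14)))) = 53893 /2025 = 26.61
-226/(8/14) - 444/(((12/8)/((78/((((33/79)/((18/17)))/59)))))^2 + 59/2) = -51225517996372319/124772651949554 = -410.55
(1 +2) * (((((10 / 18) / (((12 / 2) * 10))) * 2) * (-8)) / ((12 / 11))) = -11 / 27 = -0.41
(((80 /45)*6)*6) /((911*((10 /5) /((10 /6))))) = 160 /2733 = 0.06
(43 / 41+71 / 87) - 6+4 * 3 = 28054 / 3567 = 7.86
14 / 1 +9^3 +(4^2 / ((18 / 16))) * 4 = 7199 / 9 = 799.89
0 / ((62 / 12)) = 0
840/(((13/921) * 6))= 128940/13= 9918.46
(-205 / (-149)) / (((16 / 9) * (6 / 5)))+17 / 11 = 114881 / 52448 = 2.19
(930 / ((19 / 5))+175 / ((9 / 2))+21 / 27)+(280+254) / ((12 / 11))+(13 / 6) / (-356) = 31407853 / 40584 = 773.90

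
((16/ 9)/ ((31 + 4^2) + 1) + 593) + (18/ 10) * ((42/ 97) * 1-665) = -7898689/ 13095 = -603.18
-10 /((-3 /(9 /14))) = 15 /7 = 2.14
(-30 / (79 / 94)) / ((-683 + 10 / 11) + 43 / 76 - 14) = 2357520 / 45935261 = 0.05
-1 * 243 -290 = -533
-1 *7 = -7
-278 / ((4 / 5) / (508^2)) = -89677240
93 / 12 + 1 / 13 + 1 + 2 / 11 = 5153 / 572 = 9.01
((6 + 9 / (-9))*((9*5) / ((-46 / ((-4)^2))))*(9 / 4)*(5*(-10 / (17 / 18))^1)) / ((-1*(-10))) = 364500 / 391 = 932.23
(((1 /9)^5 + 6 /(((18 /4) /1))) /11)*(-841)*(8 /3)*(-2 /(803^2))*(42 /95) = 0.00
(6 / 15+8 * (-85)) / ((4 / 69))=-117231 / 10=-11723.10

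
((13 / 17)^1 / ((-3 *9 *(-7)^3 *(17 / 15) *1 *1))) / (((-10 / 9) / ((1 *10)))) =-65 / 99127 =-0.00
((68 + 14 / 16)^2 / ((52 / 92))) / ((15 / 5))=6982823 / 2496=2797.61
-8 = -8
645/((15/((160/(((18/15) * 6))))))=8600/9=955.56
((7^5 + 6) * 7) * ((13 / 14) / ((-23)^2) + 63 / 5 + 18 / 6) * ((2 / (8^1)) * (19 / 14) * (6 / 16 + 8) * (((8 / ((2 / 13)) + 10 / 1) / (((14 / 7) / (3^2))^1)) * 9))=1349956170687969 / 103040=13101282712.42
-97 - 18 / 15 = -491 / 5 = -98.20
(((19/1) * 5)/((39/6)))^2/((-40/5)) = -9025/338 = -26.70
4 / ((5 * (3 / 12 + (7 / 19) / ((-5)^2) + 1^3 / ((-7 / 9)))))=-10640 / 13579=-0.78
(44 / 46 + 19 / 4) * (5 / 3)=875 / 92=9.51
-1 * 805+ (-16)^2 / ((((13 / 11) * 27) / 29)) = -200891 / 351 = -572.34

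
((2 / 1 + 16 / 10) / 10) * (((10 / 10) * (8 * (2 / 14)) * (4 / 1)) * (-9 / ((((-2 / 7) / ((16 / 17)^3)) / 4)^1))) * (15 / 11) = 235.74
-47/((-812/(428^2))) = 2152412/203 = 10603.01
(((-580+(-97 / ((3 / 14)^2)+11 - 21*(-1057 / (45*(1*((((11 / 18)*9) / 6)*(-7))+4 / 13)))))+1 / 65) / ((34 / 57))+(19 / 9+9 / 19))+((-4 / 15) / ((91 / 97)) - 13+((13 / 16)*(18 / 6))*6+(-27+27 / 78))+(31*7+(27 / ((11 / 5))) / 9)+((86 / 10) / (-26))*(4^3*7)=-39107711425957 / 8532742680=-4583.25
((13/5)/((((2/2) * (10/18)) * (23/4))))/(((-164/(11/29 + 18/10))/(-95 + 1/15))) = 1.03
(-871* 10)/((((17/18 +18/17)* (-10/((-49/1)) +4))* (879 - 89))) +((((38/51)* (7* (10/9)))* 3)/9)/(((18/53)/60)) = 7005080650603/20605349511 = 339.96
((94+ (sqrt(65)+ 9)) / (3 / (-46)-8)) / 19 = -4738 / 7049-46 *sqrt(65) / 7049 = -0.72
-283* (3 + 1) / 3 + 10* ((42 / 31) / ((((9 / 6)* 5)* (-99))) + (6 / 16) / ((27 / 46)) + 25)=-742469 / 6138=-120.96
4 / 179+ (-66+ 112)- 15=5553 / 179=31.02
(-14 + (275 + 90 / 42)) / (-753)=-614 / 1757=-0.35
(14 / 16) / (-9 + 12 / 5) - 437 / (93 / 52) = -2000797 / 8184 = -244.48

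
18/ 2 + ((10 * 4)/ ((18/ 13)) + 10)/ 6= 15.48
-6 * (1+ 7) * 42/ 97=-2016/ 97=-20.78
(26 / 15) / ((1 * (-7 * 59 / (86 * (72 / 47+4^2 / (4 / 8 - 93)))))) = -3774368 / 7695075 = -0.49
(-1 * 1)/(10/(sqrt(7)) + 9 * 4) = -63/2243 + 5 * sqrt(7)/4486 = -0.03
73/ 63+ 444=28045/ 63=445.16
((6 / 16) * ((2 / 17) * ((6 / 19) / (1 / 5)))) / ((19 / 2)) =45 / 6137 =0.01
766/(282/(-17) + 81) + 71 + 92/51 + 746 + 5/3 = 15494434/18615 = 832.36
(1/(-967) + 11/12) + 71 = 834509/11604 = 71.92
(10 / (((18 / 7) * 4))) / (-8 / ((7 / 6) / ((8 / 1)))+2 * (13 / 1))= -245 / 7272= -0.03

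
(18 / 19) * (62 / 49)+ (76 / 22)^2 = 1479400 / 112651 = 13.13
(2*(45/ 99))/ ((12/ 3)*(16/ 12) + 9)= 30/ 473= 0.06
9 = 9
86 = 86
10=10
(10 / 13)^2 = 100 / 169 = 0.59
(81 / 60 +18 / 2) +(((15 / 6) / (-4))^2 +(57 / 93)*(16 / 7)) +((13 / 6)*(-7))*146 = -458760593 / 208320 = -2202.19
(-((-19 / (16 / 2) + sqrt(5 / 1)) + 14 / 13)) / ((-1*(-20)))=27 / 416 - sqrt(5) / 20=-0.05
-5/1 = -5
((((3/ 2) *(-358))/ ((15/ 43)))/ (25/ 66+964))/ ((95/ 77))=-1.29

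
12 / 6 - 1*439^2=-192719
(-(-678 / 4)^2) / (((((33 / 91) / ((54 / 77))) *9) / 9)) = -13445757 / 242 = -55560.98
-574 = -574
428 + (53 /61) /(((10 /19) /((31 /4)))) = 1075537 /2440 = 440.79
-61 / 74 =-0.82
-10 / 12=-5 / 6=-0.83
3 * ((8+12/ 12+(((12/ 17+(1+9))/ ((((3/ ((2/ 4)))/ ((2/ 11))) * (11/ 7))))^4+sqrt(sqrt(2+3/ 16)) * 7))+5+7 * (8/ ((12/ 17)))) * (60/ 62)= 315 * 35^(1/ 4)/ 31+1353528532117093360/ 4995067599900279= 295.69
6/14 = 0.43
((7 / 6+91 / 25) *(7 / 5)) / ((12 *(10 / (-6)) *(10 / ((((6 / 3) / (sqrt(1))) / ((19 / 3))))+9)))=-5047 / 610000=-0.01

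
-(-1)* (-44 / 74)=-22 / 37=-0.59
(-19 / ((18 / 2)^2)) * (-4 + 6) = -38 / 81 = -0.47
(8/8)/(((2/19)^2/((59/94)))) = 21299/376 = 56.65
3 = 3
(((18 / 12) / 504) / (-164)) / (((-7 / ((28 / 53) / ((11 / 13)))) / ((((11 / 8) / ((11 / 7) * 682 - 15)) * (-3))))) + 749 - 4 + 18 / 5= 748.60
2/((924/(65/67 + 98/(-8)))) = -3023/123816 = -0.02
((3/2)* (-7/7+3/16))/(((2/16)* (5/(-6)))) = 117/10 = 11.70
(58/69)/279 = 58/19251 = 0.00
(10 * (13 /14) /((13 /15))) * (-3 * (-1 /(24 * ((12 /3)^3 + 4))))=75 /3808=0.02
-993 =-993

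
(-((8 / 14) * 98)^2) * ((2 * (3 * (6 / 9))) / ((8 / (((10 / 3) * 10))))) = -156800 / 3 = -52266.67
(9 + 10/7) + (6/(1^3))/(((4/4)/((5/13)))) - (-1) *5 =1614/91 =17.74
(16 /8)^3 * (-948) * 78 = -591552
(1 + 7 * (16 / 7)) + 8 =25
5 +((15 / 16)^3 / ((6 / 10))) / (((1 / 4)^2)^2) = 5705 / 16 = 356.56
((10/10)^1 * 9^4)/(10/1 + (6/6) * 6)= 410.06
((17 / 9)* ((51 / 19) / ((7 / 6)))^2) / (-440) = -44217 / 1945790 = -0.02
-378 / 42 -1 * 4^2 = -25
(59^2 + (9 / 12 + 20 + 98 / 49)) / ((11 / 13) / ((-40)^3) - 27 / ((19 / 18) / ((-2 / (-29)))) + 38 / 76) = -1606231120000 / 579494061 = -2771.78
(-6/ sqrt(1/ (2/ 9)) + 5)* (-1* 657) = -3285 + 1314* sqrt(2) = -1426.72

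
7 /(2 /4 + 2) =14 /5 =2.80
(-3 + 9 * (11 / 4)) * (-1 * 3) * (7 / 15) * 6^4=-197316 / 5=-39463.20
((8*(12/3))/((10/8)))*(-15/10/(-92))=48/115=0.42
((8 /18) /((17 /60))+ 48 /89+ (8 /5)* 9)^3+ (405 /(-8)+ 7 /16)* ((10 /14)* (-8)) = 4785.41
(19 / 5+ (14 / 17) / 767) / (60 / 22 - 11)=-0.46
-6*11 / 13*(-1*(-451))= -29766 / 13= -2289.69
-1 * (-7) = 7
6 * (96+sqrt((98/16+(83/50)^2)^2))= 1573209/2500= 629.28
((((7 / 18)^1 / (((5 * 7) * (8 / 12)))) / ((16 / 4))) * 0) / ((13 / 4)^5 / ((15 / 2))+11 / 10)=0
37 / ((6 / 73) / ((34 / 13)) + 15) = 45917 / 18654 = 2.46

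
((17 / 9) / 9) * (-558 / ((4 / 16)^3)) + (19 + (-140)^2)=109115 / 9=12123.89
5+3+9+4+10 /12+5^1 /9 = 403 /18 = 22.39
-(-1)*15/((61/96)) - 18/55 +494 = 1735472/3355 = 517.28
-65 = -65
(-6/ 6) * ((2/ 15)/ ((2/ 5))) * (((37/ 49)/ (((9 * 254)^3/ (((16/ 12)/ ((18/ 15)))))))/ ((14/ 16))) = -370/ 13829184648027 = -0.00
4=4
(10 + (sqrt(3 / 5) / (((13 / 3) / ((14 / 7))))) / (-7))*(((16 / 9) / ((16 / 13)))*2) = 260 / 9 - 4*sqrt(15) / 105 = 28.74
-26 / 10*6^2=-468 / 5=-93.60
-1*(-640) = 640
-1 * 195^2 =-38025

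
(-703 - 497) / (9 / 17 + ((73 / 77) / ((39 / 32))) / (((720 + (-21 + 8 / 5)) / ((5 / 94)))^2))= -2266.67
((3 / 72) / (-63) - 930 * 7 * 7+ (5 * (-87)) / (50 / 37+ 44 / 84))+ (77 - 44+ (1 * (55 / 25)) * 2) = -504093195877 / 11014920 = -45764.58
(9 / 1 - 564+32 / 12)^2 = 2745649 / 9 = 305072.11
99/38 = 2.61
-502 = -502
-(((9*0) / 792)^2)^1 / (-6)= 0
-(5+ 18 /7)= -53 /7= -7.57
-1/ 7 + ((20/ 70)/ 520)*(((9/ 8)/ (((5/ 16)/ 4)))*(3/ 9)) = -319/ 2275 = -0.14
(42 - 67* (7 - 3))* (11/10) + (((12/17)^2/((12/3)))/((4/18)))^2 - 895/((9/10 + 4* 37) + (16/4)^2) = -10277338901/40507685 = -253.71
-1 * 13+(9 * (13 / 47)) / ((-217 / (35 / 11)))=-208936 / 16027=-13.04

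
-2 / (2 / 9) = -9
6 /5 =1.20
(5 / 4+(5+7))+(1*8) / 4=61 / 4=15.25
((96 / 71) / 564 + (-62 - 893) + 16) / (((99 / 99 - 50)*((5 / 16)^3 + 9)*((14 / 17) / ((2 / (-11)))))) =-218187345920 / 465710041489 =-0.47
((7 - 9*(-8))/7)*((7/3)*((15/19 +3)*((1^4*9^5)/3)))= 37318968/19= 1964156.21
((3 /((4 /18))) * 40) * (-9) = -4860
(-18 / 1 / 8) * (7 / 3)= -21 / 4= -5.25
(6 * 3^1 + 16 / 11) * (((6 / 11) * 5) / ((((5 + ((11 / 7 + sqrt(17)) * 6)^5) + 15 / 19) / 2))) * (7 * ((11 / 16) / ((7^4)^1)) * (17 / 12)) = -2809788599578973215 / 15976319243698077714269168 + 485751922869643920 * sqrt(17) / 10983719480042428428560053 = 0.00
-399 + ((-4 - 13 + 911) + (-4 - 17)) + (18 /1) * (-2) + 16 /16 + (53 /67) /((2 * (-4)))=235251 /536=438.90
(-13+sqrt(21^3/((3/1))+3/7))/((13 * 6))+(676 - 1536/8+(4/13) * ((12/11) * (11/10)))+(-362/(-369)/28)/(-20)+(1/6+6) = sqrt(37821)/273+658641983/1343160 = 491.08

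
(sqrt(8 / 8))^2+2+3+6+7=19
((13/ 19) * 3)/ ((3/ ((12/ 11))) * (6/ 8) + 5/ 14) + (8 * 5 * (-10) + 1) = -2050083/ 5149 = -398.15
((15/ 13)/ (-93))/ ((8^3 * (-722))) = 5/ 148974592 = 0.00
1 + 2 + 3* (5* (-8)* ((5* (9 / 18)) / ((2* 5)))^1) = -27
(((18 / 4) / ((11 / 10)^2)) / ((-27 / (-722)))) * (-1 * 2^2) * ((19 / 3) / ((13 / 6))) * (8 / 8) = -5487200 / 4719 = -1162.79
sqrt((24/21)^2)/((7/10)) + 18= 962/49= 19.63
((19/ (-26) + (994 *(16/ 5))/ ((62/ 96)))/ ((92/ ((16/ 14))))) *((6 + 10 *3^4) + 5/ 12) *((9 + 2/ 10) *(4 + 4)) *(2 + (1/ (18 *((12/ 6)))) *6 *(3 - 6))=388847769718/ 70525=5513616.02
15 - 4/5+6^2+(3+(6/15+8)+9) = 353/5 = 70.60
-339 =-339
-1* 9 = -9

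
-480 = -480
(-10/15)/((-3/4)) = 0.89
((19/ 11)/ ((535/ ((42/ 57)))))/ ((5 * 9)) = 14/ 264825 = 0.00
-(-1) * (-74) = -74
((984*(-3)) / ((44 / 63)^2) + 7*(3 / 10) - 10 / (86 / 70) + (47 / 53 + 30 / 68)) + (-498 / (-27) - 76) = -2579638107353 / 421911270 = -6114.17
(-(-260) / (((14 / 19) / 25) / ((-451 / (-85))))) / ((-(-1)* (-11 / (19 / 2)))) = -4810325 / 119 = -40422.90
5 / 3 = 1.67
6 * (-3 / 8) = -9 / 4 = -2.25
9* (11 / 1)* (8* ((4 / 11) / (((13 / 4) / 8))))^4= 9895604649984 / 38014691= 260310.01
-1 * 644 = -644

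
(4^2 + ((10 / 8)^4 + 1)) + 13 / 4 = 5809 / 256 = 22.69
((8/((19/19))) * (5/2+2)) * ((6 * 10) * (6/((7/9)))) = 16662.86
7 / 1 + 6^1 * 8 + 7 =62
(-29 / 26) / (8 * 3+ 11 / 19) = -551 / 12142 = -0.05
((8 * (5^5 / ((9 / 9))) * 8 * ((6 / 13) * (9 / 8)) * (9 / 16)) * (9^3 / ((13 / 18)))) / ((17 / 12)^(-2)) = 159985884375 / 1352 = 118332754.72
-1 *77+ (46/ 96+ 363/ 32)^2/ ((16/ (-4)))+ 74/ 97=-397567105/ 3575808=-111.18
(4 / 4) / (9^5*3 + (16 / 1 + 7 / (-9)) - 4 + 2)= 9 / 1594442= 0.00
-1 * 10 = -10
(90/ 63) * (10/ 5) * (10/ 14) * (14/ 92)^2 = 0.05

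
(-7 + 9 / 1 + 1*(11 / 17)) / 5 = 9 / 17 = 0.53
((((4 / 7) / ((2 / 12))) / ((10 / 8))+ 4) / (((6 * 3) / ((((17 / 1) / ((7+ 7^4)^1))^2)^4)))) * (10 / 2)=411569689019 / 35609216201629440975940091904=0.00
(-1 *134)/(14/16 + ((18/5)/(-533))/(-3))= -2856880/18703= -152.75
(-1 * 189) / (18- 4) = -27 / 2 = -13.50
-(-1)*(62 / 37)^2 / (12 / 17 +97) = 65348 / 2273909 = 0.03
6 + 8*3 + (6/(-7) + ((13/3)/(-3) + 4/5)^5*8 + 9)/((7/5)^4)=158234960231/4962182715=31.89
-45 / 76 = -0.59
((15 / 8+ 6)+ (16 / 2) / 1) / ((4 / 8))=127 / 4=31.75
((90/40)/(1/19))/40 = 171/160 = 1.07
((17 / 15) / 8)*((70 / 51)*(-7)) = -49 / 36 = -1.36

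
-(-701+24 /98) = 34337 /49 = 700.76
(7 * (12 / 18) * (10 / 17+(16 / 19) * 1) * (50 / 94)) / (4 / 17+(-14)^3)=-13475 / 10413273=-0.00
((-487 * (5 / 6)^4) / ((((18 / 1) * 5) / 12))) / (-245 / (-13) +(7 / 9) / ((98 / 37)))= -5539625 / 3385908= -1.64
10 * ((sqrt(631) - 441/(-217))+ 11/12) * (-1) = -10 * sqrt(631) - 5485/186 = -280.69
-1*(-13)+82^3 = 551381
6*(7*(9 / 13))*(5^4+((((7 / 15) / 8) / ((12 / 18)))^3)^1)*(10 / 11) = 4652312679 / 281600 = 16521.00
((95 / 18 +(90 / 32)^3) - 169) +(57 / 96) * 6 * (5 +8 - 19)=-6003299 / 36864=-162.85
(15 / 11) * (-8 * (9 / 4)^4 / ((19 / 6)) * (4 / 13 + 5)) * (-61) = 1242686205 / 43472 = 28585.90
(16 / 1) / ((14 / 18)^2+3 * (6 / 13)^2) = 12.86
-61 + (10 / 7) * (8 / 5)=-411 / 7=-58.71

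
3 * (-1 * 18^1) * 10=-540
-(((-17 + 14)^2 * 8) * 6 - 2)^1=-430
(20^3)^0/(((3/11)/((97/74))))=1067/222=4.81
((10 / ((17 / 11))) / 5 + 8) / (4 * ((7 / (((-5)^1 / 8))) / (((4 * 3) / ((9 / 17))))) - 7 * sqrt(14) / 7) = 9480 / 5209 - 33575 * sqrt(14) / 36463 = -1.63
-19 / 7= -2.71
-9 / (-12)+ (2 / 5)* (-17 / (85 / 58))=-389 / 100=-3.89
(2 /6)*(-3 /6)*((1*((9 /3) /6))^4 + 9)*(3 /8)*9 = -1305 /256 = -5.10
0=0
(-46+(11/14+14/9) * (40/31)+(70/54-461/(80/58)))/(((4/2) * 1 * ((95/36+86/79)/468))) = -271429109211/11502085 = -23598.25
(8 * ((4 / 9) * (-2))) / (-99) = 64 / 891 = 0.07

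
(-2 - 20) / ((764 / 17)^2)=-3179 / 291848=-0.01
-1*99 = -99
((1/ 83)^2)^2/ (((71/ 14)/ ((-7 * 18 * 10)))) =-17640/ 3369540791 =-0.00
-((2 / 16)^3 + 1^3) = -513 / 512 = -1.00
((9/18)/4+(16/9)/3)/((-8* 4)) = -0.02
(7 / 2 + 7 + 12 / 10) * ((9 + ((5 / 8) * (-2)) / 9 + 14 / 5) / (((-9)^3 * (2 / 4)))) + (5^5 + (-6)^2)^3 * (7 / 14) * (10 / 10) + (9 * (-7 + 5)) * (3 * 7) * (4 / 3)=1151253613373563 / 72900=15792230636.13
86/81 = 1.06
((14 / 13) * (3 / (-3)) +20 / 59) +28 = 20910 / 767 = 27.26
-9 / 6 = -3 / 2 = -1.50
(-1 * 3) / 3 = -1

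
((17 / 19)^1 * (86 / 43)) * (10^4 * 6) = 2040000 / 19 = 107368.42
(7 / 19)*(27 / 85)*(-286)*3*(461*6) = -448540092 / 1615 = -277733.80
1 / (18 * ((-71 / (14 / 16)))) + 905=9252713 / 10224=905.00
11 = 11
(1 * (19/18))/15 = 19/270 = 0.07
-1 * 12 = -12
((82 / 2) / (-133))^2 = 1681 / 17689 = 0.10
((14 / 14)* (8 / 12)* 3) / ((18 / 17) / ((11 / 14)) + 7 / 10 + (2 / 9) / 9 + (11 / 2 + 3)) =75735 / 400346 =0.19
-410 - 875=-1285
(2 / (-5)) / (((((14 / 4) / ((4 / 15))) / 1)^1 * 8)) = -2 / 525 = -0.00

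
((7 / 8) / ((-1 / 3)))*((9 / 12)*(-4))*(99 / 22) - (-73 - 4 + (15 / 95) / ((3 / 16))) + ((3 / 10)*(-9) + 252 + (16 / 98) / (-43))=360.89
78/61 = 1.28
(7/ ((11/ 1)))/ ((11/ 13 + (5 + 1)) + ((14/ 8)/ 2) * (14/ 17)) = 6188/ 73579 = 0.08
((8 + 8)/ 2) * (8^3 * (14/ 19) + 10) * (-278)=-16364192/ 19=-861273.26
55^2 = 3025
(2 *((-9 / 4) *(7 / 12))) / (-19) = 0.14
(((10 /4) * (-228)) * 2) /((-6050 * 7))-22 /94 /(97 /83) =-0.17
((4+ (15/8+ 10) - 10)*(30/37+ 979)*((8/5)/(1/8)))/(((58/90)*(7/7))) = 122680152/1073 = 114333.79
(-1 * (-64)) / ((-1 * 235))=-64 / 235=-0.27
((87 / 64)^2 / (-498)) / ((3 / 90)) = -37845 / 339968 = -0.11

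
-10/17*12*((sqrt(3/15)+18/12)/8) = -45/34-3*sqrt(5)/17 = -1.72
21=21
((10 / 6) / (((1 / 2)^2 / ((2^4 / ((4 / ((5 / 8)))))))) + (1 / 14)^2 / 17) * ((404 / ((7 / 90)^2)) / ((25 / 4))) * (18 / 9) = 14538444192 / 40817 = 356186.01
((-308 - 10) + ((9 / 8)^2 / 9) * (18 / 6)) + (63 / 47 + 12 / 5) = -4720119 / 15040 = -313.84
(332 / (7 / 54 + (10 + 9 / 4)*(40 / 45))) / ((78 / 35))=2988 / 221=13.52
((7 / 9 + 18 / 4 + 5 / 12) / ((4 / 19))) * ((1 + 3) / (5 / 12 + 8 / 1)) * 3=3895 / 101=38.56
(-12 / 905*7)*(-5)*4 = 336 / 181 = 1.86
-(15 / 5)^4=-81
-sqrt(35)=-5.92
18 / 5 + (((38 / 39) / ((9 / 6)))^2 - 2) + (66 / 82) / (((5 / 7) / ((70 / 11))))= 25796902 / 2806245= 9.19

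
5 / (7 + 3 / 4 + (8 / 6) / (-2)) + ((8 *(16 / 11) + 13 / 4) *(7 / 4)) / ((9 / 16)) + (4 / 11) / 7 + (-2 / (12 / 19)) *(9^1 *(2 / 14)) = 43.00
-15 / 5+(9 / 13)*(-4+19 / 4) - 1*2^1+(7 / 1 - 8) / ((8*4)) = -1877 / 416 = -4.51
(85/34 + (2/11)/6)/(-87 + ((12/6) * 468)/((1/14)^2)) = 167/12102354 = 0.00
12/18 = 2/3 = 0.67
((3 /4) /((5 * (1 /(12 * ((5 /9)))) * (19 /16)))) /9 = 16 /171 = 0.09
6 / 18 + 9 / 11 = 38 / 33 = 1.15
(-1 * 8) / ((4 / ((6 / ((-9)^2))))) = -4 / 27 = -0.15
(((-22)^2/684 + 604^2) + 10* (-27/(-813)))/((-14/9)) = -16905986437/72086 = -234525.24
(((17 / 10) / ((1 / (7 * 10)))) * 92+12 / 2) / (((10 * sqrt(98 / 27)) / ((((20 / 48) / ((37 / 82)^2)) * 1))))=9206837 * sqrt(6) / 19166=1176.67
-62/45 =-1.38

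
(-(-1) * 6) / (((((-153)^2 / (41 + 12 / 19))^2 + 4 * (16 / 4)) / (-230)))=-863439780 / 197831253337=-0.00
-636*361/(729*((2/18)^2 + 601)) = -38266/73023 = -0.52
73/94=0.78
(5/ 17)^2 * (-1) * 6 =-150/ 289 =-0.52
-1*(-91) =91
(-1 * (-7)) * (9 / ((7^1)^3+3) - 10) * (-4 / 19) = 48314 / 3287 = 14.70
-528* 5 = -2640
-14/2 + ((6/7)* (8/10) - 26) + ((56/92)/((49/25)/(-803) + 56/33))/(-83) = -31481428491/974095885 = -32.32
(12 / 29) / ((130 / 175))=210 / 377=0.56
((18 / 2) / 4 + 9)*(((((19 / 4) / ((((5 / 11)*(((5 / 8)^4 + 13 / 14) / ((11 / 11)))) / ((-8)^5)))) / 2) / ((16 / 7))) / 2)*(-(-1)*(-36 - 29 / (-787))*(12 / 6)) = 227948119719936 / 8132071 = 28030758.67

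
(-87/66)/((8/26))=-4.28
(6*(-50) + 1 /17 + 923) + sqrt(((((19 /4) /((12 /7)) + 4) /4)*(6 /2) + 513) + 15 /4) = sqrt(33397) /8 + 10592 /17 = 645.90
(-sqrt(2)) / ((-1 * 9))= sqrt(2) / 9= 0.16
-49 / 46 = -1.07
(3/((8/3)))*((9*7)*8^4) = 290304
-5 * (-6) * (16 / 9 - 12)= -920 / 3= -306.67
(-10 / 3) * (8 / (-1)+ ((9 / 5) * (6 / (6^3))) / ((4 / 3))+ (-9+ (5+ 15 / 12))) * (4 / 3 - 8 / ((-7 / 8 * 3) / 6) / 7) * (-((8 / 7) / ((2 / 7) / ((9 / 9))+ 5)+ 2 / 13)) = -11059585 / 212121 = -52.14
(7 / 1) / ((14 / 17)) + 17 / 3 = 85 / 6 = 14.17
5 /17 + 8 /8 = 22 /17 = 1.29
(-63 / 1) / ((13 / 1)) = -63 / 13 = -4.85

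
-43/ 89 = -0.48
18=18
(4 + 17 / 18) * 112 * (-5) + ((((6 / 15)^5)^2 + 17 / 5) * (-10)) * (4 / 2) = -49867224364 / 17578125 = -2836.89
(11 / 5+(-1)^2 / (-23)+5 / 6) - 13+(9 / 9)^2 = -6217 / 690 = -9.01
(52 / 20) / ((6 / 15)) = 13 / 2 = 6.50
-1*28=-28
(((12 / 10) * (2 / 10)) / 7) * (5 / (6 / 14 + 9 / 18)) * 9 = 108 / 65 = 1.66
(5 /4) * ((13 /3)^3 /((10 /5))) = 10985 /216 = 50.86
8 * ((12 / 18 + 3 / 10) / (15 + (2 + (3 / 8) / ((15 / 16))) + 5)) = 0.35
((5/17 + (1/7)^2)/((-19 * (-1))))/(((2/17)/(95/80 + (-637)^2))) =850494313/14896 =57095.48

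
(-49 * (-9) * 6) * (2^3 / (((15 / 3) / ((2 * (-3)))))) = -127008 / 5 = -25401.60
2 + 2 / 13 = 28 / 13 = 2.15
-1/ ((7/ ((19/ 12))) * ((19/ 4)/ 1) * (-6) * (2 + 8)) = 1/ 1260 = 0.00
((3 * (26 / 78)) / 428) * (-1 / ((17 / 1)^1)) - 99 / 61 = -720385 / 443836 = -1.62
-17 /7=-2.43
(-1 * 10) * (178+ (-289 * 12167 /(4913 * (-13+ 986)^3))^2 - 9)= -414439927426205664171380 /245230726287694783321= -1690.00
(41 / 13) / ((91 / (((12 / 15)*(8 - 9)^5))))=-164 / 5915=-0.03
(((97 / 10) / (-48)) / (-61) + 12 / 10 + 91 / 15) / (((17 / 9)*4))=127719 / 132736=0.96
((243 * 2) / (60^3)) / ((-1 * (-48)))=3 / 64000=0.00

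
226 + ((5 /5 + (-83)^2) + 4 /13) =92512 /13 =7116.31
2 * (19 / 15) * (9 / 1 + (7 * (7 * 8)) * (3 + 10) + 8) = 194294 / 15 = 12952.93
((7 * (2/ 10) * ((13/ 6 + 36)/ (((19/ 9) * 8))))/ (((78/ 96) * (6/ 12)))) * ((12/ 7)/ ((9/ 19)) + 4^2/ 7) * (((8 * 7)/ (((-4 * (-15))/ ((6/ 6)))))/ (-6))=-397544/ 55575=-7.15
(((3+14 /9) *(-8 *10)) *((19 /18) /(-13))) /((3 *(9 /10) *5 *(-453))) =-62320 /12879243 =-0.00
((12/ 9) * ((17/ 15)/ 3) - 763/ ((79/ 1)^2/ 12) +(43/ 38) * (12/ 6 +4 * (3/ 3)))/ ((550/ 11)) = 93265247/ 800408250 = 0.12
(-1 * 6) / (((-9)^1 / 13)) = 26 / 3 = 8.67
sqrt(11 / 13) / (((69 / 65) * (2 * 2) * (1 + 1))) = 5 * sqrt(143) / 552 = 0.11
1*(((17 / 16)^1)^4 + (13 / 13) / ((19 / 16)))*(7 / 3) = 18448325 / 3735552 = 4.94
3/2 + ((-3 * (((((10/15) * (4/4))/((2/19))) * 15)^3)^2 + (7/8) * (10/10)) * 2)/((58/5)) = -88211026874617/232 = -380219943425.07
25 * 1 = 25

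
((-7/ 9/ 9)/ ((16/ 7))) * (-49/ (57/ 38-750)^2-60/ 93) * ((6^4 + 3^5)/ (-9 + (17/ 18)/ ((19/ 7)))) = -99116455298/ 22840612729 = -4.34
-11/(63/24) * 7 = -88/3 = -29.33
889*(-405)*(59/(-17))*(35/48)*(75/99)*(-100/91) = -7375921875/9724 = -758527.55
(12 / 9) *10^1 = 40 / 3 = 13.33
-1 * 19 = -19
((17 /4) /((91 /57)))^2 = 938961 /132496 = 7.09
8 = 8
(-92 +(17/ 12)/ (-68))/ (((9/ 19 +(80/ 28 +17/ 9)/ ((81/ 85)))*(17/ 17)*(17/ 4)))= -142753023/ 35959216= -3.97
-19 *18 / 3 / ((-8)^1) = 57 / 4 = 14.25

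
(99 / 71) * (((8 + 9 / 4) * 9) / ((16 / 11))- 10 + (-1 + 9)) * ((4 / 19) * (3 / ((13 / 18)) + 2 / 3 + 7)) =59802303 / 280592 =213.13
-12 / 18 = -2 / 3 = -0.67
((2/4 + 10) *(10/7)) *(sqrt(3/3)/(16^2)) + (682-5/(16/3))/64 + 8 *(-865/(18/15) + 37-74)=-18591641/3072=-6051.97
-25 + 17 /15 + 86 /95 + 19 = -1129 /285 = -3.96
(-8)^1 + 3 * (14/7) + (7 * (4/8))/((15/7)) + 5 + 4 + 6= 439/30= 14.63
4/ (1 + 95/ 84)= 336/ 179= 1.88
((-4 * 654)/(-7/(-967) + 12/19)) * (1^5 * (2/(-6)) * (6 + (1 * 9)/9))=112148792/11737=9555.15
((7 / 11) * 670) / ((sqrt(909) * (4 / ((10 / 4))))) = 11725 * sqrt(101) / 13332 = 8.84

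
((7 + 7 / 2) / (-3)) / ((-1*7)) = 1 / 2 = 0.50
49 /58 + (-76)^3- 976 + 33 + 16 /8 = -439916.16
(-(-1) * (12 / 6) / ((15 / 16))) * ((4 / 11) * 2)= 256 / 165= 1.55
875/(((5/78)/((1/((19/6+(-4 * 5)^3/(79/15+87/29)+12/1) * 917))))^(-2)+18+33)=577445798044028571875/33656840800491004539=17.16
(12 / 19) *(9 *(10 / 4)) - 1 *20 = -5.79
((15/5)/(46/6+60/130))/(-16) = -0.02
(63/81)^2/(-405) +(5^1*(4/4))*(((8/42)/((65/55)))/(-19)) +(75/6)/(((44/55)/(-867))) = -13546.92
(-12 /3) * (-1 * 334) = 1336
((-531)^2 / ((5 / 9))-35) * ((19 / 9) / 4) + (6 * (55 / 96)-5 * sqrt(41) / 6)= 192850499 / 720-5 * sqrt(41) / 6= 267842.58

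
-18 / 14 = -9 / 7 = -1.29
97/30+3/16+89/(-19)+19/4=15899/4560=3.49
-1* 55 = -55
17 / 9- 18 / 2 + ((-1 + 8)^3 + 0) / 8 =2575 / 72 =35.76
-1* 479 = -479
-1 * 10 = -10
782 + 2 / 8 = 3129 / 4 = 782.25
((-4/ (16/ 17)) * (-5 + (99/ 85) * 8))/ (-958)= 367/ 19160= 0.02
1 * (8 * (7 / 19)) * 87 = 4872 / 19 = 256.42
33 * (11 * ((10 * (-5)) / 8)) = -9075 / 4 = -2268.75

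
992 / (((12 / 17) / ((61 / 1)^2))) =15687736 / 3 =5229245.33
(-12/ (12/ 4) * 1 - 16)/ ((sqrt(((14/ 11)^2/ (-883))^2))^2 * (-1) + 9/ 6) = -91323413192/ 6849240623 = -13.33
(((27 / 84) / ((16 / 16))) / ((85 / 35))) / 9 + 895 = 60861 / 68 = 895.01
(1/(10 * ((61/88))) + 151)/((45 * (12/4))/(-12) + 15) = 184396/4575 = 40.31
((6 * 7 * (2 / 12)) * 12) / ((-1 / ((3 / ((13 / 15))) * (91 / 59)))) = -448.47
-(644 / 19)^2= -414736 / 361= -1148.85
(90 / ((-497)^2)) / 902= 45 / 111401059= 0.00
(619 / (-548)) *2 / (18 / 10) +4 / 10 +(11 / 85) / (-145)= -26015621 / 30393450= -0.86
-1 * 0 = 0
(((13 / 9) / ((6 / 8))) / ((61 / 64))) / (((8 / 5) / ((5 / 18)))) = 5200 / 14823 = 0.35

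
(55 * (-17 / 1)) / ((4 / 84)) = -19635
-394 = -394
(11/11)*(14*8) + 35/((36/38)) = 2681/18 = 148.94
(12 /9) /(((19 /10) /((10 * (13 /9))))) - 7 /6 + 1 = 10229 /1026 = 9.97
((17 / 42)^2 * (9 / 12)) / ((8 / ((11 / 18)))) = 3179 / 338688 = 0.01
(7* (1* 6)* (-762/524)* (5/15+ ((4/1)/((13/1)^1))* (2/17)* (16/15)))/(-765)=365379/12304175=0.03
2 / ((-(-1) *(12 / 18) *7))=3 / 7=0.43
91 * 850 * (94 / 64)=1817725 / 16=113607.81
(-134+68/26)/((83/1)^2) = -1708/89557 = -0.02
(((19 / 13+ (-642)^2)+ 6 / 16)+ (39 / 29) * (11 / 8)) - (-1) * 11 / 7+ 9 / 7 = 412170.54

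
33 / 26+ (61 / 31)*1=2609 / 806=3.24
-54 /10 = -27 /5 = -5.40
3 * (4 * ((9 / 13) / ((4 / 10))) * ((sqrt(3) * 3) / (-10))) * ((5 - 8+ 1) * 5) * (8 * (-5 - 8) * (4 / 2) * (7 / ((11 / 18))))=-1632960 * sqrt(3) / 11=-257124.52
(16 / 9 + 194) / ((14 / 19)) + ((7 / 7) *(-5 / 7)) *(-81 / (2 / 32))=75059 / 63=1191.41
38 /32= 19 /16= 1.19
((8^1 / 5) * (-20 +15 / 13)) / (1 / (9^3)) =-285768 / 13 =-21982.15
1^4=1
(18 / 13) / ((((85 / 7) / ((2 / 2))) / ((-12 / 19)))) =-0.07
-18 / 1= -18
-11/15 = -0.73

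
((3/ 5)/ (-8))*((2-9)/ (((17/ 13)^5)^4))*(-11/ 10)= -4390146631997464670363031/ 1625692562659029008960640400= -0.00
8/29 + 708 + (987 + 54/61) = 3000509/1769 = 1696.16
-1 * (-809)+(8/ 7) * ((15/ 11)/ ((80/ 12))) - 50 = 58461/ 77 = 759.23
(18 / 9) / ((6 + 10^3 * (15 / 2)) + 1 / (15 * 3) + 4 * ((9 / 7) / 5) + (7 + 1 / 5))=630 / 2366989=0.00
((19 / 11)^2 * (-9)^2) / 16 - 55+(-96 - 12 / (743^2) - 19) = -165547925303 / 1068766864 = -154.90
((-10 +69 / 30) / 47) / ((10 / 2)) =-77 / 2350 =-0.03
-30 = -30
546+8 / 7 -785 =-1665 / 7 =-237.86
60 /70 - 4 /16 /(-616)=2113 /2464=0.86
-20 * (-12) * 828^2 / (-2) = -82270080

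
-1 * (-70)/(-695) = -14/139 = -0.10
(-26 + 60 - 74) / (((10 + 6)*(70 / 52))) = -13 / 7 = -1.86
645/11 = 58.64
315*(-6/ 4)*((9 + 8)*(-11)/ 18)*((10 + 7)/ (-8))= -10431.09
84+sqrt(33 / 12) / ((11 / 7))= 7 * sqrt(11) / 22+84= 85.06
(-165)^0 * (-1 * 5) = -5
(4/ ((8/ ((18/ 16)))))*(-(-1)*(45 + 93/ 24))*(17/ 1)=59823/ 128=467.37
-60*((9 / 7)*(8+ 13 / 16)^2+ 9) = -2925855 / 448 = -6530.93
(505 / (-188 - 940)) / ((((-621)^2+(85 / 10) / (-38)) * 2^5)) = -9595 / 264481699776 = -0.00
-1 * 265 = -265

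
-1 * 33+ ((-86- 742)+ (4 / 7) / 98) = -295321 / 343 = -860.99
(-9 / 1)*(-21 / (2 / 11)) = 2079 / 2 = 1039.50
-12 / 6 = -2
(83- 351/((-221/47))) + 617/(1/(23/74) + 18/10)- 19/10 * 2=13576604/49045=276.82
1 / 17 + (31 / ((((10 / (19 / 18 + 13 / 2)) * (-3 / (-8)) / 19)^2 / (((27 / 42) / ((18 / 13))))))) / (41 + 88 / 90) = 45749865971 / 91040355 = 502.52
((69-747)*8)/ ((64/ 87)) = -29493/ 4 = -7373.25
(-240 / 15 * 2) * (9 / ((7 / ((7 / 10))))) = -144 / 5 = -28.80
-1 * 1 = -1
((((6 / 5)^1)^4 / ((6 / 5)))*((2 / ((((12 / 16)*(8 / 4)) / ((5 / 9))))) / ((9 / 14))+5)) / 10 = 1196 / 1125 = 1.06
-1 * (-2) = 2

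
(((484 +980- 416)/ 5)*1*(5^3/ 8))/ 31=3275/ 31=105.65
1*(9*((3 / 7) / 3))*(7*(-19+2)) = -153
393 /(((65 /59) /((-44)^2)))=690615.88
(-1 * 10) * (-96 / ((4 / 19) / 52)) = 237120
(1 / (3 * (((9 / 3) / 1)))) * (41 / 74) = 41 / 666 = 0.06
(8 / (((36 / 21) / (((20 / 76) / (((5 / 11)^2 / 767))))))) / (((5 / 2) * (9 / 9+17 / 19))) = 649649 / 675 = 962.44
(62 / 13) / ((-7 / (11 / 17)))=-682 / 1547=-0.44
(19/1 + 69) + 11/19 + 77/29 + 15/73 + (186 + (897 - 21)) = 46394801/40223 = 1153.44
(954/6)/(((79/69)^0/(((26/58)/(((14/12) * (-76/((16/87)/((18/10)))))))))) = -27560/335559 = -0.08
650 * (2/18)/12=325/54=6.02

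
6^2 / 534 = 6 / 89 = 0.07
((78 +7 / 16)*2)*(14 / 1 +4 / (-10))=4267 / 2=2133.50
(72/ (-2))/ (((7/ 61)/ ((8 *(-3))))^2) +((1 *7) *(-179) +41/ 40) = -3088800111/ 1960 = -1575918.42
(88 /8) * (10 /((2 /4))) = 220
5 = 5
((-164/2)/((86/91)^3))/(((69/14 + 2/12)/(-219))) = 142092594189/34028996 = 4175.63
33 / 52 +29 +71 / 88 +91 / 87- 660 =-62554601 / 99528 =-628.51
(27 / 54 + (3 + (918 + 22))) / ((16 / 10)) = 9435 / 16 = 589.69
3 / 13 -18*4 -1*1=-946 / 13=-72.77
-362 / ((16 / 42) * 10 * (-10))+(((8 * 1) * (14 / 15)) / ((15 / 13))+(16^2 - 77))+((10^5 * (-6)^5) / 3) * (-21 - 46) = 12503808140381 / 720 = 17366400194.97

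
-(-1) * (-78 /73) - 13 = -1027 /73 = -14.07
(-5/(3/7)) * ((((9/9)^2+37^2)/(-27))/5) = 9590/81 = 118.40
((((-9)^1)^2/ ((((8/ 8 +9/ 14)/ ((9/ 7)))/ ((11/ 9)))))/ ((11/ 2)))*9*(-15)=-43740/ 23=-1901.74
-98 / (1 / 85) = -8330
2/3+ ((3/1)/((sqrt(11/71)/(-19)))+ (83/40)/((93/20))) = 69/62 - 57 * sqrt(781)/11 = -143.70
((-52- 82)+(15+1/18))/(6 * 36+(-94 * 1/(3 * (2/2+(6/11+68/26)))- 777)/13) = -16560635/21671358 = -0.76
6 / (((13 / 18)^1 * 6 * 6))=3 / 13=0.23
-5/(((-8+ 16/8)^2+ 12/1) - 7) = -5/41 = -0.12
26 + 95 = 121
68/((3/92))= 6256/3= 2085.33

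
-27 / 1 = -27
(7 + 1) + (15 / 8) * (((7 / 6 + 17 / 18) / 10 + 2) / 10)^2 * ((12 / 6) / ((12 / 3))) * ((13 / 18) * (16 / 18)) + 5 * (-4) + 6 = -104461187 / 17496000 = -5.97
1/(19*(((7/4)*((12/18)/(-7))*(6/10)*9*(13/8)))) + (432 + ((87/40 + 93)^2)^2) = 466953092853810223/5690880000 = 82052879.85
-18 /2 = -9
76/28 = 19/7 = 2.71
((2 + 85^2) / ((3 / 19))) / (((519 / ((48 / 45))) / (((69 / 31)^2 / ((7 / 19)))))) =7360709136 / 5818855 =1264.98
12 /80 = 3 /20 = 0.15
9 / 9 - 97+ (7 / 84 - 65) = -1931 / 12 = -160.92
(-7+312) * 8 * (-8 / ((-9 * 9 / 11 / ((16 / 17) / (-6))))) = -1717760 / 4131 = -415.82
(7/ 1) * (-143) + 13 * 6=-923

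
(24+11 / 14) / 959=347 / 13426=0.03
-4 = -4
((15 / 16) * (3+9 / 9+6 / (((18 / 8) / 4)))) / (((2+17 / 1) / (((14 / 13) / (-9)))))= -385 / 4446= -0.09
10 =10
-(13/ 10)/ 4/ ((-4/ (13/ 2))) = 169/ 320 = 0.53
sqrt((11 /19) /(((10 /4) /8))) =4 *sqrt(1045) /95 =1.36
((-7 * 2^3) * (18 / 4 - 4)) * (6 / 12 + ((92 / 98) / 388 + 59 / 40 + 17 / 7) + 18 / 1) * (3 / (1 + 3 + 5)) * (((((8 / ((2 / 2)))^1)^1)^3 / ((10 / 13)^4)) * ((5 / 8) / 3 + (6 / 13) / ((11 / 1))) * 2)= -2923361269244 / 19096875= -153080.61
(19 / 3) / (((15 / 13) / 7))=1729 / 45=38.42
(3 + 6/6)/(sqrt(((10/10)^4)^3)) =4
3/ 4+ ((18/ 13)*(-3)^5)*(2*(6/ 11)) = -209523/ 572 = -366.30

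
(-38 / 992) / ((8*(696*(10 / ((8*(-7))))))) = 0.00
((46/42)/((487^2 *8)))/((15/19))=437/597665880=0.00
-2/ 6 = -1/ 3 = -0.33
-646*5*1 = -3230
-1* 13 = -13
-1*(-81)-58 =23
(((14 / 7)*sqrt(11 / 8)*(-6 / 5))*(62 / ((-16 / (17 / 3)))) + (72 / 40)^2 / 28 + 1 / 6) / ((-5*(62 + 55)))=-527*sqrt(22) / 23400 - 593 / 1228500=-0.11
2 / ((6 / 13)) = 13 / 3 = 4.33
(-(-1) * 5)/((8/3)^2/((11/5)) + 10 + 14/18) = 495/1387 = 0.36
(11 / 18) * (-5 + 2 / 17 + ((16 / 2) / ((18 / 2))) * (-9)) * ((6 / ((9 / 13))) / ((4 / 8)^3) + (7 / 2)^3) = -2162479 / 2448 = -883.37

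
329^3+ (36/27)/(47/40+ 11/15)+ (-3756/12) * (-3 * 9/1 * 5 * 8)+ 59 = 8232410012/229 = 35949388.70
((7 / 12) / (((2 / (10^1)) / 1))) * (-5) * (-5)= 875 / 12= 72.92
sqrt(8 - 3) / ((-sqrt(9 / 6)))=-1.83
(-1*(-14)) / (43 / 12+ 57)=0.23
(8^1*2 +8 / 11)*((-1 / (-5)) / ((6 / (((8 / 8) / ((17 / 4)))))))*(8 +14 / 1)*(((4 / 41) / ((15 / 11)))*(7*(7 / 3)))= 3.37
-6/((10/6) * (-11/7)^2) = -882/605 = -1.46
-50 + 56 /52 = -636 /13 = -48.92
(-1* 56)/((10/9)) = -252/5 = -50.40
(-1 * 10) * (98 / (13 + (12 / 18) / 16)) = -23520 / 313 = -75.14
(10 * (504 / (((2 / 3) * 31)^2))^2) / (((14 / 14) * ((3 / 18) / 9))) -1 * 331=420.92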